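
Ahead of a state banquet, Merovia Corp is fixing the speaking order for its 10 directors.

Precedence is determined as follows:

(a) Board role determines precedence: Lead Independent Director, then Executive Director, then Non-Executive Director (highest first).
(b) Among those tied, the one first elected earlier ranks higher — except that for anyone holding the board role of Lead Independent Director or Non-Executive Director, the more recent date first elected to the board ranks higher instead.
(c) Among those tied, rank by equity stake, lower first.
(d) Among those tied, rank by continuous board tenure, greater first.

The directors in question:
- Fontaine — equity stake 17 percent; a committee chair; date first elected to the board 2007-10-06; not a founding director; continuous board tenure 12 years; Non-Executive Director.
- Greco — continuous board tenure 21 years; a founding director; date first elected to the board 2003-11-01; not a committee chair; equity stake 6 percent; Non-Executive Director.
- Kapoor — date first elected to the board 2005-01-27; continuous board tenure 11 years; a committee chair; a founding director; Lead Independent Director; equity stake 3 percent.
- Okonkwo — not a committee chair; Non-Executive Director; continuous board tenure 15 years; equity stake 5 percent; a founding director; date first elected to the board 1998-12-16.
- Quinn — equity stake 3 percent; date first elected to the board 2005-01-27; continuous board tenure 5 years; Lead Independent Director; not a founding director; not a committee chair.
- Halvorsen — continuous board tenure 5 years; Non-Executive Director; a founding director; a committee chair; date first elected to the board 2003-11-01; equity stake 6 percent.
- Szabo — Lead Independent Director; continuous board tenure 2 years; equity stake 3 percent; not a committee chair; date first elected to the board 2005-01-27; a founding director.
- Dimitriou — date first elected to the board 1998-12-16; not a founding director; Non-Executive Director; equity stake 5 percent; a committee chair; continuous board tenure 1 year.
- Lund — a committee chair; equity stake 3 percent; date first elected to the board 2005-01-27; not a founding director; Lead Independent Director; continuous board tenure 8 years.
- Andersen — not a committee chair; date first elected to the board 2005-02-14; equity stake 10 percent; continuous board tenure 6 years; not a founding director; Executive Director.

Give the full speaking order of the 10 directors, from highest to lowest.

By board role: Kapoor, Lund, Quinn and Szabo (Lead Independent Director); then Andersen (Executive Director); then Fontaine, Greco, Halvorsen, Okonkwo and Dimitriou (Non-Executive Director).
Kapoor, Lund, Quinn and Szabo all have date first elected to the board 2005-01-27, so the next rule applies.
Kapoor, Lund, Quinn and Szabo all have equity stake 3 percent, so the next rule applies.
Among Kapoor, Lund, Quinn and Szabo, by continuous board tenure (higher first): Kapoor (11 years) before Lund (8 years) before Quinn (5 years) before Szabo (2 years).
Among Fontaine, Greco, Halvorsen, Okonkwo and Dimitriou, by date first elected to the board (later first) (reversed rule for this group): Fontaine (2007-10-06) before Greco and Halvorsen (2003-11-01) before Okonkwo and Dimitriou (1998-12-16).
Greco and Halvorsen both have equity stake 6 percent, so the next rule applies.
Among Greco and Halvorsen, by continuous board tenure (higher first): Greco (21 years) before Halvorsen (5 years).
Okonkwo and Dimitriou both have equity stake 5 percent, so the next rule applies.
Among Okonkwo and Dimitriou, by continuous board tenure (higher first): Okonkwo (15 years) before Dimitriou (1 year).
Full order: Kapoor, Lund, Quinn, Szabo, Andersen, Fontaine, Greco, Halvorsen, Okonkwo, Dimitriou.

Kapoor, Lund, Quinn, Szabo, Andersen, Fontaine, Greco, Halvorsen, Okonkwo, Dimitriou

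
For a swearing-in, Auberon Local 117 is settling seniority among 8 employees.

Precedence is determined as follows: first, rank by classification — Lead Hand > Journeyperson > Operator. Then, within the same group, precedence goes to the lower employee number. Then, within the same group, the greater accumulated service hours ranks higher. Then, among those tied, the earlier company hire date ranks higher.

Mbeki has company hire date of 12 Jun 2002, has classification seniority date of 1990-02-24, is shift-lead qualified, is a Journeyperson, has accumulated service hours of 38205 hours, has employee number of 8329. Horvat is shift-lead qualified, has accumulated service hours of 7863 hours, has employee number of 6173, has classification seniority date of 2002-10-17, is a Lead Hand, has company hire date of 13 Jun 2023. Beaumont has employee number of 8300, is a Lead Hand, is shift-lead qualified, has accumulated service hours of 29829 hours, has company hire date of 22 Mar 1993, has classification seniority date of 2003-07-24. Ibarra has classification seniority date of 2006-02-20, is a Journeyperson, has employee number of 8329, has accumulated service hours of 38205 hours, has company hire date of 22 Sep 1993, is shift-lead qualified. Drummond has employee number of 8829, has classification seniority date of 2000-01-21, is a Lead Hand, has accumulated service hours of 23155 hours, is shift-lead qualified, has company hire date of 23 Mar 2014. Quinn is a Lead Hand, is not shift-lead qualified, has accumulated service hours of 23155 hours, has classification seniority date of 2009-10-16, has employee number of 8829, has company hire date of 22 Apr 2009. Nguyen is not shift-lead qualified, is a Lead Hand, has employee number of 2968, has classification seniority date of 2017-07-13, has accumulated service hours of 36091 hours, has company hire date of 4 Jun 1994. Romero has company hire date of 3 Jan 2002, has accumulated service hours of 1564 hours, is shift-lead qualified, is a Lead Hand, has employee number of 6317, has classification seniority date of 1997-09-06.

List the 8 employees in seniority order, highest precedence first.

Nguyen, Horvat, Romero, Beaumont, Quinn, Drummond, Ibarra, Mbeki

By classification: Nguyen, Horvat, Romero, Beaumont, Quinn and Drummond (Lead Hand); then Ibarra and Mbeki (Journeyperson).
Among Nguyen, Horvat, Romero, Beaumont, Quinn and Drummond, by employee number (lower first): Nguyen (2968) before Horvat (6173) before Romero (6317) before Beaumont (8300) before Quinn and Drummond (8829).
Quinn and Drummond both have accumulated service hours 23155 hours, so the next rule applies.
Among Quinn and Drummond, by company hire date (earlier first): Quinn (22 Apr 2009) before Drummond (23 Mar 2014).
Ibarra and Mbeki both have employee number 8329, so the next rule applies.
Ibarra and Mbeki both have accumulated service hours 38205 hours, so the next rule applies.
Among Ibarra and Mbeki, by company hire date (earlier first): Ibarra (22 Sep 1993) before Mbeki (12 Jun 2002).
Full order: Nguyen, Horvat, Romero, Beaumont, Quinn, Drummond, Ibarra, Mbeki.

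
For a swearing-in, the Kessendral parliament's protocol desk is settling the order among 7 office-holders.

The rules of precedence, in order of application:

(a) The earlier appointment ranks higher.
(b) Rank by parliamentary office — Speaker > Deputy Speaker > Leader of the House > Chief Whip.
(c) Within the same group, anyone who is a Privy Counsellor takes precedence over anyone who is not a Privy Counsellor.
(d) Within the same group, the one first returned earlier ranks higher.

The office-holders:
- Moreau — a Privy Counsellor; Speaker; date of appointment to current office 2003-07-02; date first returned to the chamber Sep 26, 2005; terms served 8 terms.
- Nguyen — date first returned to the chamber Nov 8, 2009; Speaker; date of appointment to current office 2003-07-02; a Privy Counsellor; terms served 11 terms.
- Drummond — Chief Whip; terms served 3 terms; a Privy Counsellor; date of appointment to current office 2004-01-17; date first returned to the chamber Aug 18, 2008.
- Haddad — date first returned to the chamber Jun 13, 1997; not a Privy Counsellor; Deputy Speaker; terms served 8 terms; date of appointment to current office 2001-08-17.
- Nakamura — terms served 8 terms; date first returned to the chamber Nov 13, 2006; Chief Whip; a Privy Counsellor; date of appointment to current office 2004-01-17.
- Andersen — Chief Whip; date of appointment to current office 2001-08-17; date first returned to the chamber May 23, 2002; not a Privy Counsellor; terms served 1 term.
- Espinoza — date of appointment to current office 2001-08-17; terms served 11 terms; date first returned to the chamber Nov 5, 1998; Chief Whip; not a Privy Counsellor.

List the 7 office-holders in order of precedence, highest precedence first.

Haddad, Espinoza, Andersen, Moreau, Nguyen, Nakamura, Drummond

By date of appointment to current office (earlier first): Haddad, Espinoza and Andersen (each 2001-08-17); then Moreau and Nguyen (both 2003-07-02); then Nakamura and Drummond (both 2004-01-17).
Among Haddad, Espinoza and Andersen, by parliamentary office: Haddad (Deputy Speaker) before Espinoza and Andersen (Chief Whip).
Espinoza and Andersen are each not a Privy Counsellor, so the next rule applies.
Among Espinoza and Andersen, by date first returned to the chamber (earlier first): Espinoza (Nov 5, 1998) before Andersen (May 23, 2002).
Moreau and Nguyen are each Speaker, so the next rule applies.
Moreau and Nguyen are each a Privy Counsellor, so the next rule applies.
Among Moreau and Nguyen, by date first returned to the chamber (earlier first): Moreau (Sep 26, 2005) before Nguyen (Nov 8, 2009).
Nakamura and Drummond are each Chief Whip, so the next rule applies.
Nakamura and Drummond are each a Privy Counsellor, so the next rule applies.
Among Nakamura and Drummond, by date first returned to the chamber (earlier first): Nakamura (Nov 13, 2006) before Drummond (Aug 18, 2008).
Full order: Haddad, Espinoza, Andersen, Moreau, Nguyen, Nakamura, Drummond.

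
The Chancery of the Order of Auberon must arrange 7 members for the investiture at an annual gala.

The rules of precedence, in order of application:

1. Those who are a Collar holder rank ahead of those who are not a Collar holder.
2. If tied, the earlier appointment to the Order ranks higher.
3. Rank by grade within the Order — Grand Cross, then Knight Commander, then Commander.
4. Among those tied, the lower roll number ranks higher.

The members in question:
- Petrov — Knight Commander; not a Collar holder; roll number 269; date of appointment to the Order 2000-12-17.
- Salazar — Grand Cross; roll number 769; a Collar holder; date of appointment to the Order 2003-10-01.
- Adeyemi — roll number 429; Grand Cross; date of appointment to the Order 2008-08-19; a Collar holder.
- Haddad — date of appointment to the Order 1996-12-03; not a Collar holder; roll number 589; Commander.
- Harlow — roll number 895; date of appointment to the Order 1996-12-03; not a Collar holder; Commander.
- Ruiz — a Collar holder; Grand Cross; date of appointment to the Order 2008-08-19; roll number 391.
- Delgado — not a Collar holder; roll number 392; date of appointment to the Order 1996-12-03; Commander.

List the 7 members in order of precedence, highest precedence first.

By the first rule: Salazar, Ruiz and Adeyemi (each a Collar holder); then Delgado, Haddad, Harlow and Petrov (each not a Collar holder).
Among Salazar, Ruiz and Adeyemi, by date of appointment to the Order (earlier first): Salazar (2003-10-01) before Ruiz and Adeyemi (2008-08-19).
Ruiz and Adeyemi are each Grand Cross, so the next rule applies.
Among Ruiz and Adeyemi, by roll number (lower first): Ruiz (391) before Adeyemi (429).
Among Delgado, Haddad, Harlow and Petrov, by date of appointment to the Order (earlier first): Delgado, Haddad and Harlow (1996-12-03) before Petrov (2000-12-17).
Delgado, Haddad and Harlow are each Commander, so the next rule applies.
Among Delgado, Haddad and Harlow, by roll number (lower first): Delgado (392) before Haddad (589) before Harlow (895).
Full order: Salazar, Ruiz, Adeyemi, Delgado, Haddad, Harlow, Petrov.

Salazar, Ruiz, Adeyemi, Delgado, Haddad, Harlow, Petrov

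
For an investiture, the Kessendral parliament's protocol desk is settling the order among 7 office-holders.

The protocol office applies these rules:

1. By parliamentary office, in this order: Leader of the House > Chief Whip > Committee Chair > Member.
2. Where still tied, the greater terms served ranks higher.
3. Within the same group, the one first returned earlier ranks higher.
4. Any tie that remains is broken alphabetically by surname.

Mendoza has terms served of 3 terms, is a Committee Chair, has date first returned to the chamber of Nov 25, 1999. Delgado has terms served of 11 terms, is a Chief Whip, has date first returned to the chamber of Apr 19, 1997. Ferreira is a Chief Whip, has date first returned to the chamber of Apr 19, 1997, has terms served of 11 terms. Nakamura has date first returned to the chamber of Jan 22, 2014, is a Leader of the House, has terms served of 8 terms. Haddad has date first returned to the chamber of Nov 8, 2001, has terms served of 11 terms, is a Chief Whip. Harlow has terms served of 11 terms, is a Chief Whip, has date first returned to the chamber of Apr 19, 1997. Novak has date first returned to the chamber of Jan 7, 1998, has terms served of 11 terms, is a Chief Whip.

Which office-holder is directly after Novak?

Haddad

By parliamentary office: Nakamura (Leader of the House); then Delgado, Ferreira, Harlow, Novak and Haddad (Chief Whip); then Mendoza (Committee Chair).
Delgado, Ferreira, Harlow, Novak and Haddad all have terms served 11 terms, so the next rule applies.
Among Delgado, Ferreira, Harlow, Novak and Haddad, by date first returned to the chamber (earlier first): Delgado, Ferreira and Harlow (Apr 19, 1997) before Novak (Jan 7, 1998) before Haddad (Nov 8, 2001).
Among Delgado, Ferreira and Harlow, alphabetically by surname: Delgado before Ferreira before Harlow.
Order: Nakamura, Delgado, Ferreira, Harlow, Novak, Haddad, Mendoza.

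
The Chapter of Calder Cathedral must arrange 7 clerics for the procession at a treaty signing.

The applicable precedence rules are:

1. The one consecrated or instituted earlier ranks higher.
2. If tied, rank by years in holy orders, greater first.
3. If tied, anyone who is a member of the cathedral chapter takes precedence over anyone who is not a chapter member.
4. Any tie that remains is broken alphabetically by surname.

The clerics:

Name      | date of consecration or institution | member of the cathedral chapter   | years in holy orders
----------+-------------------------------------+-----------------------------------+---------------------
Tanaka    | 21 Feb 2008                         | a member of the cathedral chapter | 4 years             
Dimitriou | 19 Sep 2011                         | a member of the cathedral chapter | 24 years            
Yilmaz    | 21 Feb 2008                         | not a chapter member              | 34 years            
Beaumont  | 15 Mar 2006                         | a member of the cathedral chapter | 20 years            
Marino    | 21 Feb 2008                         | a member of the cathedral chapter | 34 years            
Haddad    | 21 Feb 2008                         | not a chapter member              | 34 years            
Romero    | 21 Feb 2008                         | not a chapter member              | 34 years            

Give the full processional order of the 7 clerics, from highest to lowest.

By date of consecration or institution (earlier first): Beaumont (15 Mar 2006); then Marino, Haddad, Romero, Yilmaz and Tanaka (each 21 Feb 2008); then Dimitriou (19 Sep 2011).
Among Marino, Haddad, Romero, Yilmaz and Tanaka, by years in holy orders (higher first): Marino, Haddad, Romero and Yilmaz (34 years) before Tanaka (4 years).
Among Marino, Haddad, Romero and Yilmaz, a member of the cathedral chapter before not a chapter member: Marino (a member of the cathedral chapter) before Haddad, Romero and Yilmaz (not a chapter member).
Among Haddad, Romero and Yilmaz, alphabetically by surname: Haddad before Romero before Yilmaz.
Full order: Beaumont, Marino, Haddad, Romero, Yilmaz, Tanaka, Dimitriou.

Beaumont, Marino, Haddad, Romero, Yilmaz, Tanaka, Dimitriou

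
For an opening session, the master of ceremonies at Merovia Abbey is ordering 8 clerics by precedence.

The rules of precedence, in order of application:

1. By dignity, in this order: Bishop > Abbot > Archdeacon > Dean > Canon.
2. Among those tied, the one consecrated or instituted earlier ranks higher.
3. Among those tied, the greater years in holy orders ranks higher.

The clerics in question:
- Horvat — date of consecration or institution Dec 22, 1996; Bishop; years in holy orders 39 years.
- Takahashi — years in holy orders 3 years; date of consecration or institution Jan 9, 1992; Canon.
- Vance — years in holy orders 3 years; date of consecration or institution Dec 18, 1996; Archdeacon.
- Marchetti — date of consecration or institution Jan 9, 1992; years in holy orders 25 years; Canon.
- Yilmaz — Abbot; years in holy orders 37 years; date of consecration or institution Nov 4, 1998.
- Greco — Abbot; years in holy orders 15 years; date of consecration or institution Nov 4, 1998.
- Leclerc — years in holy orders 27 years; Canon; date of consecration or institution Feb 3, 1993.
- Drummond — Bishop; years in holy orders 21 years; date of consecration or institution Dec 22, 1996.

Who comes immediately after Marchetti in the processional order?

Takahashi

By dignity: Horvat and Drummond (Bishop); then Yilmaz and Greco (Abbot); then Vance (Archdeacon); then Marchetti, Takahashi and Leclerc (Canon).
Horvat and Drummond both have date of consecration or institution Dec 22, 1996, so the next rule applies.
Among Horvat and Drummond, by years in holy orders (higher first): Horvat (39 years) before Drummond (21 years).
Yilmaz and Greco both have date of consecration or institution Nov 4, 1998, so the next rule applies.
Among Yilmaz and Greco, by years in holy orders (higher first): Yilmaz (37 years) before Greco (15 years).
Among Marchetti, Takahashi and Leclerc, by date of consecration or institution (earlier first): Marchetti and Takahashi (Jan 9, 1992) before Leclerc (Feb 3, 1993).
Among Marchetti and Takahashi, by years in holy orders (higher first): Marchetti (25 years) before Takahashi (3 years).
Order: Horvat, Drummond, Yilmaz, Greco, Vance, Marchetti, Takahashi, Leclerc.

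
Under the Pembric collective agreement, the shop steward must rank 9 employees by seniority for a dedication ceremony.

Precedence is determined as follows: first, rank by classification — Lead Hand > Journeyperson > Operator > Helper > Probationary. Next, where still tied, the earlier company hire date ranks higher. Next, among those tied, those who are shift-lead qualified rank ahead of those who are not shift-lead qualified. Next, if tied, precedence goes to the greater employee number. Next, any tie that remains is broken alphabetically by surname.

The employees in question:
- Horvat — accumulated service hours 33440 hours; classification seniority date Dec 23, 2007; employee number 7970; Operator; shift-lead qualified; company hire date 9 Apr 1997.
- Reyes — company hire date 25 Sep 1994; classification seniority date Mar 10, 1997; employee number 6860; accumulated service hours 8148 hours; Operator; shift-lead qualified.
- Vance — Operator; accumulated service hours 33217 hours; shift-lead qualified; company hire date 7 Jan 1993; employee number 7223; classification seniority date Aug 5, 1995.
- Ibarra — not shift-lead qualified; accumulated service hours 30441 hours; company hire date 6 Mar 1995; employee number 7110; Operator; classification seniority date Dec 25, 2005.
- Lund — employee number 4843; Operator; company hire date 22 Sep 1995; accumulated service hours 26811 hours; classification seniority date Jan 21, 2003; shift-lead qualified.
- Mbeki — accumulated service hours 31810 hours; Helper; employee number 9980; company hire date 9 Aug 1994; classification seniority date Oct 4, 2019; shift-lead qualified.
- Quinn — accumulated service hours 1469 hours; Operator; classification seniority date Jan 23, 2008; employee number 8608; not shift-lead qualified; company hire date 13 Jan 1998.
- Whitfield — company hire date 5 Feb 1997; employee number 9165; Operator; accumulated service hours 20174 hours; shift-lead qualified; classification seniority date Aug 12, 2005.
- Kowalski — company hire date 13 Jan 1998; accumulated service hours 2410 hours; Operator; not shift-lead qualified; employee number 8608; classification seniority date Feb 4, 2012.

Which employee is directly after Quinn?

By classification: Vance, Reyes, Ibarra, Lund, Whitfield, Horvat, Kowalski and Quinn (Operator); then Mbeki (Helper).
Among Vance, Reyes, Ibarra, Lund, Whitfield, Horvat, Kowalski and Quinn, by company hire date (earlier first): Vance (7 Jan 1993) before Reyes (25 Sep 1994) before Ibarra (6 Mar 1995) before Lund (22 Sep 1995) before Whitfield (5 Feb 1997) before Horvat (9 Apr 1997) before Kowalski and Quinn (13 Jan 1998).
Kowalski and Quinn are each not shift-lead qualified, so the next rule applies.
Kowalski and Quinn both have employee number 8608, so the next rule applies.
Among Kowalski and Quinn, alphabetically by surname: Kowalski before Quinn.
Order: Vance, Reyes, Ibarra, Lund, Whitfield, Horvat, Kowalski, Quinn, Mbeki.

Mbeki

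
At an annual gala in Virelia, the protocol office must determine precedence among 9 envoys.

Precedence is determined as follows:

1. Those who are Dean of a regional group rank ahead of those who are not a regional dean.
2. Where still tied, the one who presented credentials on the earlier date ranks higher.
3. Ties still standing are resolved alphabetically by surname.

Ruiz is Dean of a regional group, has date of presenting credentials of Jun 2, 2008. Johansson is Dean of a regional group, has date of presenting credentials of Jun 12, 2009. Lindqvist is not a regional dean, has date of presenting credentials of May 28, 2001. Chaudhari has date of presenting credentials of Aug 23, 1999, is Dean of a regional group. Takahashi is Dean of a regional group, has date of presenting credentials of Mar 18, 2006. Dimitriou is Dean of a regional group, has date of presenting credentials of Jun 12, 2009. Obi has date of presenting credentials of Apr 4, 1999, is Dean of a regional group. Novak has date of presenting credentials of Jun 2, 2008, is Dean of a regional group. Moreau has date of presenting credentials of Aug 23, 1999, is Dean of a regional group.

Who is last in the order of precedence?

Lindqvist

By the first rule: Obi, Chaudhari, Moreau, Takahashi, Novak, Ruiz, Dimitriou and Johansson (each Dean of a regional group); then Lindqvist (not a regional dean).
Among Obi, Chaudhari, Moreau, Takahashi, Novak, Ruiz, Dimitriou and Johansson, by date of presenting credentials (earlier first): Obi (Apr 4, 1999) before Chaudhari and Moreau (Aug 23, 1999) before Takahashi (Mar 18, 2006) before Novak and Ruiz (Jun 2, 2008) before Dimitriou and Johansson (Jun 12, 2009).
Among Chaudhari and Moreau, alphabetically by surname: Chaudhari before Moreau.
Among Novak and Ruiz, alphabetically by surname: Novak before Ruiz.
Among Dimitriou and Johansson, alphabetically by surname: Dimitriou before Johansson.
Order: Obi, Chaudhari, Moreau, Takahashi, Novak, Ruiz, Dimitriou, Johansson, Lindqvist.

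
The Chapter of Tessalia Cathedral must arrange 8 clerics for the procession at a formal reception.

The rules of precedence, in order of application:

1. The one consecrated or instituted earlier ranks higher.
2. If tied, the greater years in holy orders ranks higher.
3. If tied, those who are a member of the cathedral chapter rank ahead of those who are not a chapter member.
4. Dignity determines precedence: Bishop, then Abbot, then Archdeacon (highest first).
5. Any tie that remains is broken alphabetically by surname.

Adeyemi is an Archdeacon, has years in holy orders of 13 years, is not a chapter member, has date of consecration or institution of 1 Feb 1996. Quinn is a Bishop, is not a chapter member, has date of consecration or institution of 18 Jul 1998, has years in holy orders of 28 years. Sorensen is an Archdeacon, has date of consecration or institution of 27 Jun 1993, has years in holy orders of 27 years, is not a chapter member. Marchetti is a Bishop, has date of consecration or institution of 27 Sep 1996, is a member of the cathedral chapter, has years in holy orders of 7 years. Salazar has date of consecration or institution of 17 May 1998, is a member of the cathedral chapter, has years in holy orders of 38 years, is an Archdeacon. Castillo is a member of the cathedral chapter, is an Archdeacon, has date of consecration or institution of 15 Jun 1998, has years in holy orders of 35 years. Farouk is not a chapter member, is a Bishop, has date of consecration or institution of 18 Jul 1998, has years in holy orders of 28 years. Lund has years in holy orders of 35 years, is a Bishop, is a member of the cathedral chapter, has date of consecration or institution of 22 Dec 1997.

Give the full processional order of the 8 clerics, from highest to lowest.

Sorensen, Adeyemi, Marchetti, Lund, Salazar, Castillo, Farouk, Quinn

By date of consecration or institution (earlier first): Sorensen (27 Jun 1993); then Adeyemi (1 Feb 1996); then Marchetti (27 Sep 1996); then Lund (22 Dec 1997); then Salazar (17 May 1998); then Castillo (15 Jun 1998); then Farouk and Quinn (both 18 Jul 1998).
Farouk and Quinn both have years in holy orders 28 years, so the next rule applies.
Farouk and Quinn are each not a chapter member, so the next rule applies.
Farouk and Quinn are each Bishop, so the next rule applies.
Among Farouk and Quinn, alphabetically by surname: Farouk before Quinn.
Full order: Sorensen, Adeyemi, Marchetti, Lund, Salazar, Castillo, Farouk, Quinn.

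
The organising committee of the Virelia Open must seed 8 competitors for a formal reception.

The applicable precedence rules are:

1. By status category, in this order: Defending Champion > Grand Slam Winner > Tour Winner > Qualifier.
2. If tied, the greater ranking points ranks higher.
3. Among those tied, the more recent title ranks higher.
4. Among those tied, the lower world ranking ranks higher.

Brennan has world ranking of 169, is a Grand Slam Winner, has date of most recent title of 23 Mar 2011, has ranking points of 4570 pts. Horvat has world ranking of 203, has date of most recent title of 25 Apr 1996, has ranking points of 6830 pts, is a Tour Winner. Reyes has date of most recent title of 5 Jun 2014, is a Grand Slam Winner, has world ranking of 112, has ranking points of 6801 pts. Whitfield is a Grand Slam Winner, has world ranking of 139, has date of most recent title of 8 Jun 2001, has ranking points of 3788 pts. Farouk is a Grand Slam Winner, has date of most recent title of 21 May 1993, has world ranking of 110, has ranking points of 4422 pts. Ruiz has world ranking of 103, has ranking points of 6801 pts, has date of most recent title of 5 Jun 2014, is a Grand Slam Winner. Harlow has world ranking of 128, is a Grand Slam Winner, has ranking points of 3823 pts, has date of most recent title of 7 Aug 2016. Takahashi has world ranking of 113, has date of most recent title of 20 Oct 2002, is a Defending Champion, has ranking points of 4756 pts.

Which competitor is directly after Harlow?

By status category: Takahashi (Defending Champion); then Ruiz, Reyes, Brennan, Farouk, Harlow and Whitfield (Grand Slam Winner); then Horvat (Tour Winner).
Among Ruiz, Reyes, Brennan, Farouk, Harlow and Whitfield, by ranking points (higher first): Ruiz and Reyes (6801 pts) before Brennan (4570 pts) before Farouk (4422 pts) before Harlow (3823 pts) before Whitfield (3788 pts).
Ruiz and Reyes both have date of most recent title 5 Jun 2014, so the next rule applies.
Among Ruiz and Reyes, by world ranking (lower first): Ruiz (103) before Reyes (112).
Order: Takahashi, Ruiz, Reyes, Brennan, Farouk, Harlow, Whitfield, Horvat.

Whitfield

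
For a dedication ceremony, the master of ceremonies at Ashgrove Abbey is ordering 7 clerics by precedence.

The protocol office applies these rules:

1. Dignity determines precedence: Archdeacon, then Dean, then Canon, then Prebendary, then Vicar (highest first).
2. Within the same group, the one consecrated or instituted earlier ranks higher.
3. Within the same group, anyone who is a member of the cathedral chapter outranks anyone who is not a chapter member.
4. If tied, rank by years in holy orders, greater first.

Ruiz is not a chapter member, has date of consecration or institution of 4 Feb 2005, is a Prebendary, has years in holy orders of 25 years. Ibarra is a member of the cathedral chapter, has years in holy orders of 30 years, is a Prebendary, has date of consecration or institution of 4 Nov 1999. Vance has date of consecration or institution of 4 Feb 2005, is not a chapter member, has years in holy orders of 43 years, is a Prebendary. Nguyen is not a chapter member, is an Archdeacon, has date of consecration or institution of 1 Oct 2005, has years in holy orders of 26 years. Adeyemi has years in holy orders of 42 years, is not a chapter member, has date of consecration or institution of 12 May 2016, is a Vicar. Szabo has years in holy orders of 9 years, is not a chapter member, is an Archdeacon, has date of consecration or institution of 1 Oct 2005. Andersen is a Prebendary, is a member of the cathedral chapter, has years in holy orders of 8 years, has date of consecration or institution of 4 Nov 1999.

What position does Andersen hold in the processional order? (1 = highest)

4

By dignity: Nguyen and Szabo (Archdeacon); then Ibarra, Andersen, Vance and Ruiz (Prebendary); then Adeyemi (Vicar).
Nguyen and Szabo both have date of consecration or institution 1 Oct 2005, so the next rule applies.
Nguyen and Szabo are each not a chapter member, so the next rule applies.
Among Nguyen and Szabo, by years in holy orders (higher first): Nguyen (26 years) before Szabo (9 years).
Among Ibarra, Andersen, Vance and Ruiz, by date of consecration or institution (earlier first): Ibarra and Andersen (4 Nov 1999) before Vance and Ruiz (4 Feb 2005).
Ibarra and Andersen are each a member of the cathedral chapter, so the next rule applies.
Among Ibarra and Andersen, by years in holy orders (higher first): Ibarra (30 years) before Andersen (8 years).
Vance and Ruiz are each not a chapter member, so the next rule applies.
Among Vance and Ruiz, by years in holy orders (higher first): Vance (43 years) before Ruiz (25 years).
Order: Nguyen, Szabo, Ibarra, Andersen, Vance, Ruiz, Adeyemi. So position 4.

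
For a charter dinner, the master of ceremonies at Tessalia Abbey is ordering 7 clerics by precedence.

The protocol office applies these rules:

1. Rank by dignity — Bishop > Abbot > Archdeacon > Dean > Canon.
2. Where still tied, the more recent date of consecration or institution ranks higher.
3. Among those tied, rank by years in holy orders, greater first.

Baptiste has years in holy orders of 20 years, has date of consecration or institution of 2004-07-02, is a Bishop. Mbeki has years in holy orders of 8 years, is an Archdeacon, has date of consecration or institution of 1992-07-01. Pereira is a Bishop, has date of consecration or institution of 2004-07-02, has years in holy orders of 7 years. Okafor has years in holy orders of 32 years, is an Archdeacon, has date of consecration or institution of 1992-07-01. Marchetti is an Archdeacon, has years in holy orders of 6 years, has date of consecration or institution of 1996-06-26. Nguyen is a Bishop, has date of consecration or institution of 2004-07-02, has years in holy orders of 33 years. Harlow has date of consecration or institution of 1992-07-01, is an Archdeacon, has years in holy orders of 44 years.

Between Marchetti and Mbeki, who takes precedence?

By dignity: Nguyen, Baptiste and Pereira (Bishop); then Marchetti, Harlow, Okafor and Mbeki (Archdeacon).
Nguyen, Baptiste and Pereira all have date of consecration or institution 2004-07-02, so the next rule applies.
Among Nguyen, Baptiste and Pereira, by years in holy orders (higher first): Nguyen (33 years) before Baptiste (20 years) before Pereira (7 years).
Among Marchetti, Harlow, Okafor and Mbeki, by date of consecration or institution (later first): Marchetti (1996-06-26) before Harlow, Okafor and Mbeki (1992-07-01).
Among Harlow, Okafor and Mbeki, by years in holy orders (higher first): Harlow (44 years) before Okafor (32 years) before Mbeki (8 years).
So Marchetti takes precedence.

Marchetti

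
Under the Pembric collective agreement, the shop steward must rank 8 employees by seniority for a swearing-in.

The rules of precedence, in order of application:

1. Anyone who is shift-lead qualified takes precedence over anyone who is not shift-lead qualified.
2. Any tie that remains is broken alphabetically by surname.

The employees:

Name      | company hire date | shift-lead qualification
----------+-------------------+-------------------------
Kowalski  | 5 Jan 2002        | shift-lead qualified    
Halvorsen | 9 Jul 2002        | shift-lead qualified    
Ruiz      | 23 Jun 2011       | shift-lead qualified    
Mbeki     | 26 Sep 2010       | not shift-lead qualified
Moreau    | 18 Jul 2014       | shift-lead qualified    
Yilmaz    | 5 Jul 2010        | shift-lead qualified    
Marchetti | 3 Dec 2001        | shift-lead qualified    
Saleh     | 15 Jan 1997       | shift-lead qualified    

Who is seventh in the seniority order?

Yilmaz

By the first rule: Halvorsen, Kowalski, Marchetti, Moreau, Ruiz, Saleh and Yilmaz (each shift-lead qualified); then Mbeki (not shift-lead qualified).
Among Halvorsen, Kowalski, Marchetti, Moreau, Ruiz, Saleh and Yilmaz, alphabetically by surname: Halvorsen before Kowalski before Marchetti before Moreau before Ruiz before Saleh before Yilmaz.
Order: Halvorsen, Kowalski, Marchetti, Moreau, Ruiz, Saleh, Yilmaz, Mbeki.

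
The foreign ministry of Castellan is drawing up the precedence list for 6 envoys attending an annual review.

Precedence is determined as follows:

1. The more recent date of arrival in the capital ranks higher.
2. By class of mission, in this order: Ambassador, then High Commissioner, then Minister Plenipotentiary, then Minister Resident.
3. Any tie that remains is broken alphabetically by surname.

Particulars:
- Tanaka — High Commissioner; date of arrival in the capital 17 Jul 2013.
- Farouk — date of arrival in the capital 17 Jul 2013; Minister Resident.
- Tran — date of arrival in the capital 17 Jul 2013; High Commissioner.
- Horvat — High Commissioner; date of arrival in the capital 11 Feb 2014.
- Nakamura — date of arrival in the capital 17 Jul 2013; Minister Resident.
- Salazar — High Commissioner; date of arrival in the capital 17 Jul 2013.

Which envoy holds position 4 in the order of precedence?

Tran

By date of arrival in the capital (later first): Horvat (11 Feb 2014); then Salazar, Tanaka, Tran, Farouk and Nakamura (each 17 Jul 2013).
Among Salazar, Tanaka, Tran, Farouk and Nakamura, by class of mission: Salazar, Tanaka and Tran (High Commissioner) before Farouk and Nakamura (Minister Resident).
Among Salazar, Tanaka and Tran, alphabetically by surname: Salazar before Tanaka before Tran.
Among Farouk and Nakamura, alphabetically by surname: Farouk before Nakamura.
Order: Horvat, Salazar, Tanaka, Tran, Farouk, Nakamura.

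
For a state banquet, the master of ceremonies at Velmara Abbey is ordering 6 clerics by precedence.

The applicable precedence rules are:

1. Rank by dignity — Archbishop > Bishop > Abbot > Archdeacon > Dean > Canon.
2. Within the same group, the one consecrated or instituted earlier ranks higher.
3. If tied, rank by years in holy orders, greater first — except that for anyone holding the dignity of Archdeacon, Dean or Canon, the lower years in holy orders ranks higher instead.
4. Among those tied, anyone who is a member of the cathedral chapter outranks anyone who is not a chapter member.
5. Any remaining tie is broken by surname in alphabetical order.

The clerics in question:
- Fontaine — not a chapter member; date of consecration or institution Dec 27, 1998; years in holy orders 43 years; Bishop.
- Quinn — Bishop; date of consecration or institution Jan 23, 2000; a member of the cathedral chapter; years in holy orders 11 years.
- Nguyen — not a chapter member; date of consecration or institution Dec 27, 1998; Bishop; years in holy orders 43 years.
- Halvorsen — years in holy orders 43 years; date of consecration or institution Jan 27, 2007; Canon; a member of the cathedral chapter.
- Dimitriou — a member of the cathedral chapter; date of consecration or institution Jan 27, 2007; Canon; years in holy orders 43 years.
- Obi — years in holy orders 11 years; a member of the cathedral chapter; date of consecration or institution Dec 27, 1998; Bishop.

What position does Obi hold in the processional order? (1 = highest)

3

By dignity: Fontaine, Nguyen, Obi and Quinn (Bishop); then Dimitriou and Halvorsen (Canon).
Among Fontaine, Nguyen, Obi and Quinn, by date of consecration or institution (earlier first): Fontaine, Nguyen and Obi (Dec 27, 1998) before Quinn (Jan 23, 2000).
Among Fontaine, Nguyen and Obi, by years in holy orders (higher first): Fontaine and Nguyen (43 years) before Obi (11 years).
Fontaine and Nguyen are each not a chapter member, so the next rule applies.
Among Fontaine and Nguyen, alphabetically by surname: Fontaine before Nguyen.
Dimitriou and Halvorsen both have date of consecration or institution Jan 27, 2007, so the next rule applies.
Dimitriou and Halvorsen both have years in holy orders 43 years, so the next rule applies.
Dimitriou and Halvorsen are each a member of the cathedral chapter, so the next rule applies.
Among Dimitriou and Halvorsen, alphabetically by surname: Dimitriou before Halvorsen.
Order: Fontaine, Nguyen, Obi, Quinn, Dimitriou, Halvorsen. So position 3.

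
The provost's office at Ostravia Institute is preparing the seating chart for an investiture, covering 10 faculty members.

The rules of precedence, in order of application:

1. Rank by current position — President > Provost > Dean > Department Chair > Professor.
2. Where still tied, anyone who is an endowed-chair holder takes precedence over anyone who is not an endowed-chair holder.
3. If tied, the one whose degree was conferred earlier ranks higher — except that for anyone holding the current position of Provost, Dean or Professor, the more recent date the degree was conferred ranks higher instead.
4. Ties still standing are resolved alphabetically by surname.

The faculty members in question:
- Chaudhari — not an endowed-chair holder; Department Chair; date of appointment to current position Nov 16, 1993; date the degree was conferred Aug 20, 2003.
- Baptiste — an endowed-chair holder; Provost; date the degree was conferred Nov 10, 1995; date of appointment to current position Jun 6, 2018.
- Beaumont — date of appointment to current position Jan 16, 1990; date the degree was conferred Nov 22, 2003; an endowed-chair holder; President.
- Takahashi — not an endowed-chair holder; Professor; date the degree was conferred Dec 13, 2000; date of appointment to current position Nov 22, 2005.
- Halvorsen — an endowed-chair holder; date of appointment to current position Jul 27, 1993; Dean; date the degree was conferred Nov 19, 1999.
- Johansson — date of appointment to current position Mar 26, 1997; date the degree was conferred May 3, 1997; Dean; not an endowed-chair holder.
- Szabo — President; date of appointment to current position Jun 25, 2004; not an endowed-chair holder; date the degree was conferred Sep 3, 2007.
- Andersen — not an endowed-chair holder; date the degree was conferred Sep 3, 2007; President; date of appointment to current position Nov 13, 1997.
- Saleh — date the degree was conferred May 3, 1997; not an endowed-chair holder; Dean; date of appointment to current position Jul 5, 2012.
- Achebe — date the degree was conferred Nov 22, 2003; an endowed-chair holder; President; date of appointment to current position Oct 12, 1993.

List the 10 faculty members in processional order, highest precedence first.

By current position: Achebe, Beaumont, Andersen and Szabo (President); then Baptiste (Provost); then Halvorsen, Johansson and Saleh (Dean); then Chaudhari (Department Chair); then Takahashi (Professor).
Among Achebe, Beaumont, Andersen and Szabo, an endowed-chair holder before not an endowed-chair holder: Achebe and Beaumont (an endowed-chair holder) before Andersen and Szabo (not an endowed-chair holder).
Achebe and Beaumont both have date the degree was conferred Nov 22, 2003, so the next rule applies.
Among Achebe and Beaumont, alphabetically by surname: Achebe before Beaumont.
Andersen and Szabo both have date the degree was conferred Sep 3, 2007, so the next rule applies.
Among Andersen and Szabo, alphabetically by surname: Andersen before Szabo.
Among Halvorsen, Johansson and Saleh, an endowed-chair holder before not an endowed-chair holder: Halvorsen (an endowed-chair holder) before Johansson and Saleh (not an endowed-chair holder).
Johansson and Saleh both have date the degree was conferred May 3, 1997, so the next rule applies.
Among Johansson and Saleh, alphabetically by surname: Johansson before Saleh.
Full order: Achebe, Beaumont, Andersen, Szabo, Baptiste, Halvorsen, Johansson, Saleh, Chaudhari, Takahashi.

Achebe, Beaumont, Andersen, Szabo, Baptiste, Halvorsen, Johansson, Saleh, Chaudhari, Takahashi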